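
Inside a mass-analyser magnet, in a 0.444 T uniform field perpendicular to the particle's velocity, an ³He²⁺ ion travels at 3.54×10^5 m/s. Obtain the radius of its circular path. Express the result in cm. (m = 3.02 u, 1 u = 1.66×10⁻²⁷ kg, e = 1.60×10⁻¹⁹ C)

The magnetic force provides the centripetal force: qvB = mv²/r, so r = mv/(qB).
r = (5.01×10^-27 kg)(3.54×10^5 m/s) / [(2×1.60×10^-19 C)(0.444 T)] = 0.0125 m.

r ≈ 1.25 cm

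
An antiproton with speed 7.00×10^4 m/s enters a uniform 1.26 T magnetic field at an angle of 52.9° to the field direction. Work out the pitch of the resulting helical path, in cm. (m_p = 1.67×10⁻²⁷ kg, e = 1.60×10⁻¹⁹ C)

The velocity component along B is v∥ = v cos52.9° = 4.22×10^4 m/s.
The cyclotron period T = 2πm/(qB) = 5.20×10^-8 s is set by m, q, B alone.
Pitch = v∥·T = (4.22×10^4)(5.20×10^-8) = 2.20×10^-3 m.

pitch ≈ 0.220 cm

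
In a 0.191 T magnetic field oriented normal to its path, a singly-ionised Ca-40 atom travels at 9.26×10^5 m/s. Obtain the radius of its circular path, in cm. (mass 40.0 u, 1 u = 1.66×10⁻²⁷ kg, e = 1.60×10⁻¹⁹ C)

The magnetic force provides the centripetal force: qvB = mv²/r, so r = mv/(qB).
r = (6.64×10^-26 kg)(9.26×10^5 m/s) / [(1×1.60×10^-19 C)(0.191 T)] = 2.01 m.

r ≈ 201 cm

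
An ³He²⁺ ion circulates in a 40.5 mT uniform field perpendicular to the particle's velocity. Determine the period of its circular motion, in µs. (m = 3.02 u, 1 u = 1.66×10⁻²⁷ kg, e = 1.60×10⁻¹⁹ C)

The cyclotron period is independent of speed: T = 2πm/(qB).
T = 2π(5.01×10^-27) / [(2×1.60×10^-19)(0.0405)] = 2.43×10^-6 s.

T ≈ 2.43 µs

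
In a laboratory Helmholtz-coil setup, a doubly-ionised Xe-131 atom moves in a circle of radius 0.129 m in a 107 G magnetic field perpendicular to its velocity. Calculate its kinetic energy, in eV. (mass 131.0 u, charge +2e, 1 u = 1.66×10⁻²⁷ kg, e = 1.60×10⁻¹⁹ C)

K ≈ 2.80 eV

v = qBr/m = (2×1.60×10^-19)(0.0107)(0.129) / (2.17×10^-25) = 2030 m/s.
K = ½mv² = 0.5·(2.17×10^-25)·(2030)² = 4.49×10^-19 J = 2.80 eV.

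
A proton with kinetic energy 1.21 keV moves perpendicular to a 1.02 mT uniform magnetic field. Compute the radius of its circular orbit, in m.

r ≈ 4.93 m

Convert the energy: K = 1.21 keV = 1.94×10^-16 J.
v = √(2K/m) = √(2·1.94×10^-16/1.67×10^-27) = 4.82×10^5 m/s.
r = mv/(qB) = (1.67×10^-27)(4.82×10^5) / [(1×1.60×10^-19)(1.02×10^-3)] = 4.93 m.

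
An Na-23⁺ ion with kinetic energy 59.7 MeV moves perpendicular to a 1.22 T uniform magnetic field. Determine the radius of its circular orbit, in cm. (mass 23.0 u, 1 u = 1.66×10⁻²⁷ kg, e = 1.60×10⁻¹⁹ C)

Convert the energy: K = 59.7 MeV = 9.55×10^-12 J.
v = √(2K/m) = √(2·9.55×10^-12/3.82×10^-26) = 2.24×10^7 m/s.
r = mv/(qB) = (3.82×10^-26)(2.24×10^7) / [(1×1.60×10^-19)(1.22)] = 4.38 m.

r ≈ 438 cm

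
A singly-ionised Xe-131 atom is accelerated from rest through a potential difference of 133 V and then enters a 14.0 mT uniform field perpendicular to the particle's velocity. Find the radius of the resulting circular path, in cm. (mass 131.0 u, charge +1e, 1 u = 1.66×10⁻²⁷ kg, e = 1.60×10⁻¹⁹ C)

r ≈ 136 cm

The kinetic energy gained is K = qV = (1×1.60×10^-19)(133) = 2.13×10^-17 J.
v = √(2K/m) = 1.40×10^4 m/s.
r = mv/(qB) = (2.17×10^-25)(1.40×10^4) / [(1×1.60×10^-19)(0.0140)] = 1.36 m.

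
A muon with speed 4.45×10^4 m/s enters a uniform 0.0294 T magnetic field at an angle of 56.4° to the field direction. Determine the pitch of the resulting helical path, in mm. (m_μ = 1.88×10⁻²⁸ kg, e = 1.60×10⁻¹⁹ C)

pitch ≈ 6.18 mm

The velocity component along B is v∥ = v cos56.4° = 2.46×10^4 m/s.
The cyclotron period T = 2πm/(qB) = 2.51×10^-7 s is set by m, q, B alone.
Pitch = v∥·T = (2.46×10^4)(2.51×10^-7) = 6.18×10^-3 m.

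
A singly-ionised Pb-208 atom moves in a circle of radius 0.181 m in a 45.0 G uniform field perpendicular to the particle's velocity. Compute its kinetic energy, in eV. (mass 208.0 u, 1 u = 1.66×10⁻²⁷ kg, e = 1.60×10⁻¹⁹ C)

v = qBr/m = (1×1.60×10^-19)(4.50×10^-3)(0.181) / (3.45×10^-25) = 377 m/s.
K = ½mv² = 0.5·(3.45×10^-25)·(377)² = 2.46×10^-20 J = 0.154 eV.

K ≈ 0.154 eV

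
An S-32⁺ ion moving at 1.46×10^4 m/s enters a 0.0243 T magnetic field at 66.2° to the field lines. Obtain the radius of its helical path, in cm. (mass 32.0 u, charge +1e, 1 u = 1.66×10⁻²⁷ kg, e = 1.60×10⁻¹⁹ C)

r ≈ 18.3 cm

Only the perpendicular component v⊥ = v sin66.2° = 1.34×10^4 m/s is bent by the field.
r = m v⊥ /(qB) = (5.31×10^-26)(1.34×10^4) / [(1×1.60×10^-19)(0.0243)] = 0.183 m.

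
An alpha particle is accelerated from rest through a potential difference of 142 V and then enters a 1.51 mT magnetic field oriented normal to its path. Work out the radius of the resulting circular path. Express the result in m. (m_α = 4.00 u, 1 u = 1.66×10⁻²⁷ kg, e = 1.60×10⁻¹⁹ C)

r ≈ 1.61 m

The kinetic energy gained is K = qV = (2×1.60×10^-19)(142) = 4.54×10^-17 J.
v = √(2K/m) = 1.17×10^5 m/s.
r = mv/(qB) = (6.64×10^-27)(1.17×10^5) / [(2×1.60×10^-19)(1.51×10^-3)] = 1.61 m.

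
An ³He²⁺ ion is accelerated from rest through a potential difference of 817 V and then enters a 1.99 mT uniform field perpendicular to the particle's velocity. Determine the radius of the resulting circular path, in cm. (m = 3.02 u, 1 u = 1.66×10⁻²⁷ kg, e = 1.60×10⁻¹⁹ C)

r ≈ 254 cm

The kinetic energy gained is K = qV = (2×1.60×10^-19)(817) = 2.61×10^-16 J.
v = √(2K/m) = 3.23×10^5 m/s.
r = mv/(qB) = (5.01×10^-27)(3.23×10^5) / [(2×1.60×10^-19)(1.99×10^-3)] = 2.54 m.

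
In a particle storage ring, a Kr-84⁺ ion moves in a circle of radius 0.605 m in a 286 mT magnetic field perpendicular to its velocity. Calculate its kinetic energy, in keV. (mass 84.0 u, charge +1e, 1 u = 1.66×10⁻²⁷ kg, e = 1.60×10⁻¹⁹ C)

v = qBr/m = (1×1.60×10^-19)(0.286)(0.605) / (1.39×10^-25) = 1.99×10^5 m/s.
K = ½mv² = 0.5·(1.39×10^-25)·(1.99×10^5)² = 2.75×10^-15 J = 17.2 keV.

K ≈ 17.2 keV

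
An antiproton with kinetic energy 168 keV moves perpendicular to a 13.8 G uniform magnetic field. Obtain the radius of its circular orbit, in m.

Convert the energy: K = 168 keV = 2.69×10^-14 J.
v = √(2K/m) = √(2·2.69×10^-14/1.67×10^-27) = 5.67×10^6 m/s.
r = mv/(qB) = (1.67×10^-27)(5.67×10^6) / [(1×1.60×10^-19)(1.38×10^-3)] = 42.9 m.

r ≈ 42.9 m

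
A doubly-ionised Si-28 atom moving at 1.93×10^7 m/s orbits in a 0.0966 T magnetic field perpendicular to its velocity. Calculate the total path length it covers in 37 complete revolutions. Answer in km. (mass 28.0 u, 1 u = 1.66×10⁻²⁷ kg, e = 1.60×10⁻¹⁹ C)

r = mv/(qB) = 29.0 m, so one revolution covers 2πr = 182 m.
In 37 revolutions: L = 37·2πr = 6750 m.

L ≈ 6.75 km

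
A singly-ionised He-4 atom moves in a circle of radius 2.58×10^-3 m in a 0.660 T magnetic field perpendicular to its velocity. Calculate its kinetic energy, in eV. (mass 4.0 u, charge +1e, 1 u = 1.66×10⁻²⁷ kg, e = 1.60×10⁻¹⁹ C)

v = qBr/m = (1×1.60×10^-19)(0.660)(2.58×10^-3) / (6.64×10^-27) = 4.10×10^4 m/s.
K = ½mv² = 0.5·(6.64×10^-27)·(4.10×10^4)² = 5.59×10^-18 J = 34.9 eV.

K ≈ 34.9 eV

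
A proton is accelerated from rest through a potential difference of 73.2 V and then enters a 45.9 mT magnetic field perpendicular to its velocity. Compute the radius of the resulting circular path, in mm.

The kinetic energy gained is K = qV = (1×1.60×10^-19)(73.2) = 1.17×10^-17 J.
v = √(2K/m) = 1.18×10^5 m/s.
r = mv/(qB) = (1.67×10^-27)(1.18×10^5) / [(1×1.60×10^-19)(0.0459)] = 0.0269 m.

r ≈ 26.9 mm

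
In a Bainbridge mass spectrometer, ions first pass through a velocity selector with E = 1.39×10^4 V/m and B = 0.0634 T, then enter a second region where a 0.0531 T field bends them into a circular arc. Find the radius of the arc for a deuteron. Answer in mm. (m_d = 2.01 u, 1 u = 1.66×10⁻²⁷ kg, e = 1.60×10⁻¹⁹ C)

r ≈ 86.1 mm

The selector passes v = E/B = 1.39×10^4/0.0634 = 2.19×10^5 m/s.
In the deflection region, r = mv/(qB₂) = (3.34×10^-27)(2.19×10^5) / [(1×1.60×10^-19)(0.0531)] = 0.0861 m.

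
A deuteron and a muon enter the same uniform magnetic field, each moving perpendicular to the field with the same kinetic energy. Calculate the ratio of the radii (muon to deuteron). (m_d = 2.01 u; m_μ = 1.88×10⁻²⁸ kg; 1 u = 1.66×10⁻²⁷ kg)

r = √(2mK)/(qB) ⇒ at equal K, r ∝ √m/q.
r_{muon}/r_{deuteron} = 0.237.

ratio ≈ 0.237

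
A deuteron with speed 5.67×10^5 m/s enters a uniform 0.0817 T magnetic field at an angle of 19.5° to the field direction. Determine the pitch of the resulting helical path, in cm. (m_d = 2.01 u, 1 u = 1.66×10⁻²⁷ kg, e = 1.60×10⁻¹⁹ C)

The velocity component along B is v∥ = v cos19.5° = 5.34×10^5 m/s.
The cyclotron period T = 2πm/(qB) = 1.60×10^-6 s is set by m, q, B alone.
Pitch = v∥·T = (5.34×10^5)(1.60×10^-6) = 0.857 m.

pitch ≈ 85.7 cm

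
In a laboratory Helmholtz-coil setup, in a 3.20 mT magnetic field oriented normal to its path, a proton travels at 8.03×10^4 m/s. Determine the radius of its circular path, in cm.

r ≈ 26.2 cm

The magnetic force provides the centripetal force: qvB = mv²/r, so r = mv/(qB).
r = (1.67×10^-27 kg)(8.03×10^4 m/s) / [(1×1.60×10^-19 C)(3.20×10^-3 T)] = 0.262 m.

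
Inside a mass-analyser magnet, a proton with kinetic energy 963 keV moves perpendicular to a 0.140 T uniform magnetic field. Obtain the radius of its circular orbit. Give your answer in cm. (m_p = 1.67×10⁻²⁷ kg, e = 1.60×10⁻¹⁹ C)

Convert the energy: K = 963 keV = 1.54×10^-13 J.
v = √(2K/m) = √(2·1.54×10^-13/1.67×10^-27) = 1.36×10^7 m/s.
r = mv/(qB) = (1.67×10^-27)(1.36×10^7) / [(1×1.60×10^-19)(0.140)] = 1.01 m.

r ≈ 101 cm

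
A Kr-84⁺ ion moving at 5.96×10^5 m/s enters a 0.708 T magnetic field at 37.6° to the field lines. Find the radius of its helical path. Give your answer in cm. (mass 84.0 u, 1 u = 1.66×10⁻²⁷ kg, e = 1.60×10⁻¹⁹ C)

Only the perpendicular component v⊥ = v sin37.6° = 3.64×10^5 m/s is bent by the field.
r = m v⊥ /(qB) = (1.39×10^-25)(3.64×10^5) / [(1×1.60×10^-19)(0.708)] = 0.448 m.

r ≈ 44.8 cm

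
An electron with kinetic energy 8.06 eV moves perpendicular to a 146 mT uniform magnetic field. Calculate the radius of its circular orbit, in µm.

r ≈ 65.6 µm

Convert the energy: K = 8.06 eV = 1.29×10^-18 J.
v = √(2K/m) = √(2·1.29×10^-18/9.11×10^-31) = 1.68×10^6 m/s.
r = mv/(qB) = (9.11×10^-31)(1.68×10^6) / [(1×1.60×10^-19)(0.146)] = 6.56×10^-5 m.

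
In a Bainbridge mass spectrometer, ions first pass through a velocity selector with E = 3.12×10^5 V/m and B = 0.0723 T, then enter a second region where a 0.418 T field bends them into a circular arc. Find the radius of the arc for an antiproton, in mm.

The selector passes v = E/B = 3.12×10^5/0.0723 = 4.32×10^6 m/s.
In the deflection region, r = mv/(qB₂) = (1.67×10^-27)(4.32×10^6) / [(1×1.60×10^-19)(0.418)] = 0.108 m.

r ≈ 108 mm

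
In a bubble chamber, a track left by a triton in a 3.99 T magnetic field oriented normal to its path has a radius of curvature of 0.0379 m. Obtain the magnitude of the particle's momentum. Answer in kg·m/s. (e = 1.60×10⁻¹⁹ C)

Since qvB = mv²/r, the momentum p = mv = qBr.
p = (1×1.60×10^-19)(3.99)(0.0379) = 2.42×10^-20 kg·m/s.

p ≈ 2.42×10^-20 kg·m/s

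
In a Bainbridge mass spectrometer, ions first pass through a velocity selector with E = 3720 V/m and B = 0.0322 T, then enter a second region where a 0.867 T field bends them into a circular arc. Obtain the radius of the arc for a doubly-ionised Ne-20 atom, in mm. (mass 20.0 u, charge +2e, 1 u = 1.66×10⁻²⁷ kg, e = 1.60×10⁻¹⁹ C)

r ≈ 13.8 mm

The selector passes v = E/B = 3720/0.0322 = 1.16×10^5 m/s.
In the deflection region, r = mv/(qB₂) = (3.32×10^-26)(1.16×10^5) / [(2×1.60×10^-19)(0.867)] = 0.0138 m.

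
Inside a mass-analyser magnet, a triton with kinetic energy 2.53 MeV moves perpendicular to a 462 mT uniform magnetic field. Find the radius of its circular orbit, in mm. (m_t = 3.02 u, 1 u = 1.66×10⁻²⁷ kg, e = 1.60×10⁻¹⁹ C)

r ≈ 862 mm

Convert the energy: K = 2.53 MeV = 4.05×10^-13 J.
v = √(2K/m) = √(2·4.05×10^-13/5.01×10^-27) = 1.27×10^7 m/s.
r = mv/(qB) = (5.01×10^-27)(1.27×10^7) / [(1×1.60×10^-19)(0.462)] = 0.862 m.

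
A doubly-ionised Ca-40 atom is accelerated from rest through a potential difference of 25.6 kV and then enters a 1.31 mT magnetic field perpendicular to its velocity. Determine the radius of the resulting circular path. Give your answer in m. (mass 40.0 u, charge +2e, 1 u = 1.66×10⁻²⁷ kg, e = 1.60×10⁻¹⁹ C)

The kinetic energy gained is K = qV = (2×1.60×10^-19)(2.56×10^4) = 8.19×10^-15 J.
v = √(2K/m) = 4.97×10^5 m/s.
r = mv/(qB) = (6.64×10^-26)(4.97×10^5) / [(2×1.60×10^-19)(1.31×10^-3)] = 78.7 m.

r ≈ 78.7 m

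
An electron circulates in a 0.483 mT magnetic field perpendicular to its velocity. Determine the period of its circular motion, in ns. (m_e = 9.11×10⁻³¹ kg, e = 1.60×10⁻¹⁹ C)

T ≈ 74.1 ns

The cyclotron period is independent of speed: T = 2πm/(qB).
T = 2π(9.11×10^-31) / [(1×1.60×10^-19)(4.83×10^-4)] = 7.41×10^-8 s.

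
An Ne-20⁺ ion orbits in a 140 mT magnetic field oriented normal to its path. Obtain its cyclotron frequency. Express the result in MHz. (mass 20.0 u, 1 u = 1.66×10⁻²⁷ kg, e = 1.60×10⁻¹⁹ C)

f ≈ 0.107 MHz

f = qB/(2πm) = (1×1.60×10^-19)(0.140) / [2π(3.32×10^-26)] = 1.07×10^5 Hz.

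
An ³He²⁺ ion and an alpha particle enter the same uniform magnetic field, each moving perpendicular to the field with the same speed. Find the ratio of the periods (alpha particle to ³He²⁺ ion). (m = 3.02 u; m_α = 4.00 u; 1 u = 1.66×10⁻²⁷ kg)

T = 2πm/(qB) is independent of speed, so T₂/T₁ = (m₂/q₂)/(m₁/q₁).
T_{alpha particle}/T_{³He²⁺ ion} = (6.64×10^-27/2e) / (5.01×10^-27/2e) = 1.32.

ratio ≈ 1.32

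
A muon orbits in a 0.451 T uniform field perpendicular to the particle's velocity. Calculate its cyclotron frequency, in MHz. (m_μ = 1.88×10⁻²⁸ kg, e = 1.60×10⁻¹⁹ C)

f = qB/(2πm) = (1×1.60×10^-19)(0.451) / [2π(1.88×10^-28)] = 6.11×10^7 Hz.

f ≈ 61.1 MHz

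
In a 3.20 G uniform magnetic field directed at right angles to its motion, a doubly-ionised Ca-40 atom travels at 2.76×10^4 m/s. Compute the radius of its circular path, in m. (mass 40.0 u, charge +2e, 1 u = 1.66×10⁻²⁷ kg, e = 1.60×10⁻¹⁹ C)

The magnetic force provides the centripetal force: qvB = mv²/r, so r = mv/(qB).
r = (6.64×10^-26 kg)(2.76×10^4 m/s) / [(2×1.60×10^-19 C)(3.20×10^-4 T)] = 17.9 m.

r ≈ 17.9 m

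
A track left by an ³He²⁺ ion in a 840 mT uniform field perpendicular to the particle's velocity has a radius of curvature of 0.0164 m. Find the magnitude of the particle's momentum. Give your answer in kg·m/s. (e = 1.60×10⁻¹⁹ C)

Since qvB = mv²/r, the momentum p = mv = qBr.
p = (2×1.60×10^-19)(0.840)(0.0164) = 4.41×10^-21 kg·m/s.

p ≈ 4.41×10^-21 kg·m/s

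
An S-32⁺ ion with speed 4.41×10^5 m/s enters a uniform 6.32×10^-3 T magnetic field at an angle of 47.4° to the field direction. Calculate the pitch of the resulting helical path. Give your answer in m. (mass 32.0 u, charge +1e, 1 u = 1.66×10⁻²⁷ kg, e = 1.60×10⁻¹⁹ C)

pitch ≈ 98.5 m

The velocity component along B is v∥ = v cos47.4° = 2.99×10^5 m/s.
The cyclotron period T = 2πm/(qB) = 3.30×10^-4 s is set by m, q, B alone.
Pitch = v∥·T = (2.99×10^5)(3.30×10^-4) = 98.5 m.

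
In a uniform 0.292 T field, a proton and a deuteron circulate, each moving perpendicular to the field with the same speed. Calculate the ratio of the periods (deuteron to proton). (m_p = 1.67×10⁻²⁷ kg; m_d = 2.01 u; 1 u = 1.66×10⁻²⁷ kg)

T = 2πm/(qB) is independent of speed, so T₂/T₁ = (m₂/q₂)/(m₁/q₁).
T_{deuteron}/T_{proton} = (3.34×10^-27/1e) / (1.67×10^-27/1e) = 2.00.

ratio ≈ 2.00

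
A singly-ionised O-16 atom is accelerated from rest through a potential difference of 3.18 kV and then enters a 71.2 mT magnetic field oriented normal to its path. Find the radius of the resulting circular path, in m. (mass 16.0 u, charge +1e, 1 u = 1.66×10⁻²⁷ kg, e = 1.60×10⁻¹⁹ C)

r ≈ 0.456 m

The kinetic energy gained is K = qV = (1×1.60×10^-19)(3180) = 5.09×10^-16 J.
v = √(2K/m) = 1.96×10^5 m/s.
r = mv/(qB) = (2.66×10^-26)(1.96×10^5) / [(1×1.60×10^-19)(0.0712)] = 0.456 m.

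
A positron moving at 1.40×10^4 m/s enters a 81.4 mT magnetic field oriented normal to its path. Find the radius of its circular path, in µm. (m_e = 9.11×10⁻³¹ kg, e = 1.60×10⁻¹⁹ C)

The magnetic force provides the centripetal force: qvB = mv²/r, so r = mv/(qB).
r = (9.11×10^-31 kg)(1.40×10^4 m/s) / [(1×1.60×10^-19 C)(0.0814 T)] = 9.79×10^-7 m.

r ≈ 0.979 µm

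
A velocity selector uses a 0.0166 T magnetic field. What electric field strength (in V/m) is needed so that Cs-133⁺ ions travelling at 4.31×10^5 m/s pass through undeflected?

E ≈ 7150 V/m

qE = qvB ⇒ E = vB = (4.31×10^5)(0.0166) = 7150 V/m.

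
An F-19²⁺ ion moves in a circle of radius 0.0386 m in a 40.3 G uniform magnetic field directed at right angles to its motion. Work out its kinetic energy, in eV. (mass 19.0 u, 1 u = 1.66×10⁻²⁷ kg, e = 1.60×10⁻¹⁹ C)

v = qBr/m = (2×1.60×10^-19)(4.03×10^-3)(0.0386) / (3.15×10^-26) = 1580 m/s.
K = ½mv² = 0.5·(3.15×10^-26)·(1580)² = 3.93×10^-20 J = 0.246 eV.

K ≈ 0.246 eV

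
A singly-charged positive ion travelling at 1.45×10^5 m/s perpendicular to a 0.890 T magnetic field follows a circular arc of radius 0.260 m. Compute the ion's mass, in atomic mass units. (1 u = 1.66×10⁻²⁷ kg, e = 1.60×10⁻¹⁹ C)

qvB = mv²/r ⇒ m = qBr/v.
m = (1×1.60×10^-19)(0.890)(0.260) / (1.45×10^5) = 2.55×10^-25 kg = 154 u.

m ≈ 154 u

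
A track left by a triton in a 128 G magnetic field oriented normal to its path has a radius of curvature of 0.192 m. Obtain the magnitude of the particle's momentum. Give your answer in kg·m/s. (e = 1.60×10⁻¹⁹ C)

Since qvB = mv²/r, the momentum p = mv = qBr.
p = (1×1.60×10^-19)(0.0128)(0.192) = 3.93×10^-22 kg·m/s.

p ≈ 3.93×10^-22 kg·m/s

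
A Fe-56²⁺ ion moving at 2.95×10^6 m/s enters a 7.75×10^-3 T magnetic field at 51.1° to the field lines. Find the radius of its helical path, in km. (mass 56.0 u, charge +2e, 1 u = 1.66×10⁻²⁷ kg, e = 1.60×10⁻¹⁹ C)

r ≈ 0.0861 km

Only the perpendicular component v⊥ = v sin51.1° = 2.30×10^6 m/s is bent by the field.
r = m v⊥ /(qB) = (9.30×10^-26)(2.30×10^6) / [(2×1.60×10^-19)(7.75×10^-3)] = 86.1 m.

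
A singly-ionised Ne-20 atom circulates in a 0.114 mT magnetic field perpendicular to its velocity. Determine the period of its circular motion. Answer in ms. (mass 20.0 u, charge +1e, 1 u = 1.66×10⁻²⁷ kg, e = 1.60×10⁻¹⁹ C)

The cyclotron period is independent of speed: T = 2πm/(qB).
T = 2π(3.32×10^-26) / [(1×1.60×10^-19)(1.14×10^-4)] = 0.0114 s.

T ≈ 11.4 ms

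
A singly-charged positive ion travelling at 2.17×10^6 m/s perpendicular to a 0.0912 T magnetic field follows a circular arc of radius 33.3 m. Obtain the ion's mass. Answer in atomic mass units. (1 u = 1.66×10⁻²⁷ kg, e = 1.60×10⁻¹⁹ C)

qvB = mv²/r ⇒ m = qBr/v.
m = (1×1.60×10^-19)(0.0912)(33.3) / (2.17×10^6) = 2.24×10^-25 kg = 135 u.

m ≈ 135 u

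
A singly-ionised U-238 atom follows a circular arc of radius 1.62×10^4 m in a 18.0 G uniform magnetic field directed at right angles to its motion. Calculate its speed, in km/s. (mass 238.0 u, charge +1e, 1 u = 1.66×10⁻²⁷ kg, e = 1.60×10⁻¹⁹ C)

v ≈ 11800 km/s

From qvB = mv²/r, v = qBr/m.
v = (1×1.60×10^-19)(1.80×10^-3)(1.62×10^4) / (3.95×10^-25) = 1.18×10^7 m/s.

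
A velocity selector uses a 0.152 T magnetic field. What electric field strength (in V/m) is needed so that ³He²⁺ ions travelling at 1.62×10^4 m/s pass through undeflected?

E ≈ 2460 V/m

qE = qvB ⇒ E = vB = (1.62×10^4)(0.152) = 2460 V/m.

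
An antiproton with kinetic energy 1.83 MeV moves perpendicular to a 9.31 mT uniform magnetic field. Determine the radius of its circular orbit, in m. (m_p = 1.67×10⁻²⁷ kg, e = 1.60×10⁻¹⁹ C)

r ≈ 21.0 m

Convert the energy: K = 1.83 MeV = 2.93×10^-13 J.
v = √(2K/m) = √(2·2.93×10^-13/1.67×10^-27) = 1.87×10^7 m/s.
r = mv/(qB) = (1.67×10^-27)(1.87×10^7) / [(1×1.60×10^-19)(9.31×10^-3)] = 21.0 m.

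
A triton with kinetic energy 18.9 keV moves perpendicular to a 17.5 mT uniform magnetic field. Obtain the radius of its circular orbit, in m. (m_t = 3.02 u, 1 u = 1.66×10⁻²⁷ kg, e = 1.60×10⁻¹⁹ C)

Convert the energy: K = 18.9 keV = 3.02×10^-15 J.
v = √(2K/m) = √(2·3.02×10^-15/5.01×10^-27) = 1.10×10^6 m/s.
r = mv/(qB) = (5.01×10^-27)(1.10×10^6) / [(1×1.60×10^-19)(0.0175)] = 1.97 m.

r ≈ 1.97 m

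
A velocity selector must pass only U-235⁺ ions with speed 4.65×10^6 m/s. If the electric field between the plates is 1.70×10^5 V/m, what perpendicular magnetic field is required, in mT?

B ≈ 36.6 mT

qE = qvB ⇒ B = E/v = (1.70×10^5) / (4.65×10^6) = 0.0366 T.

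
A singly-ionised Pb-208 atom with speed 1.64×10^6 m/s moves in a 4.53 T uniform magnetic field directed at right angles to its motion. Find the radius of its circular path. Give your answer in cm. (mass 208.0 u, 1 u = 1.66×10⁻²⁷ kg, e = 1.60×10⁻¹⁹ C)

The magnetic force provides the centripetal force: qvB = mv²/r, so r = mv/(qB).
r = (3.45×10^-25 kg)(1.64×10^6 m/s) / [(1×1.60×10^-19 C)(4.53 T)] = 0.781 m.

r ≈ 78.1 cm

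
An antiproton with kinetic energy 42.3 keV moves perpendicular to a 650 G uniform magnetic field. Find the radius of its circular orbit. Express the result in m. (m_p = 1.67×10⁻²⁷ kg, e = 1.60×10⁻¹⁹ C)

r ≈ 0.457 m

Convert the energy: K = 42.3 keV = 6.77×10^-15 J.
v = √(2K/m) = √(2·6.77×10^-15/1.67×10^-27) = 2.85×10^6 m/s.
r = mv/(qB) = (1.67×10^-27)(2.85×10^6) / [(1×1.60×10^-19)(0.0650)] = 0.457 m.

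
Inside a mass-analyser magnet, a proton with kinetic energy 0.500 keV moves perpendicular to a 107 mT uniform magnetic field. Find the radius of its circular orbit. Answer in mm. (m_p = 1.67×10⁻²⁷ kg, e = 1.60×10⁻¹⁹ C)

r ≈ 30.2 mm

Convert the energy: K = 0.500 keV = 8.00×10^-17 J.
v = √(2K/m) = √(2·8.00×10^-17/1.67×10^-27) = 3.10×10^5 m/s.
r = mv/(qB) = (1.67×10^-27)(3.10×10^5) / [(1×1.60×10^-19)(0.107)] = 0.0302 m.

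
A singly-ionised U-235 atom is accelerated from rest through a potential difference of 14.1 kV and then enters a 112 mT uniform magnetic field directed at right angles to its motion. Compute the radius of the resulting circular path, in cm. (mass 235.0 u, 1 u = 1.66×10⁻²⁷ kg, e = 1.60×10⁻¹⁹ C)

r ≈ 234 cm

The kinetic energy gained is K = qV = (1×1.60×10^-19)(1.41×10^4) = 2.26×10^-15 J.
v = √(2K/m) = 1.08×10^5 m/s.
r = mv/(qB) = (3.90×10^-25)(1.08×10^5) / [(1×1.60×10^-19)(0.112)] = 2.34 m.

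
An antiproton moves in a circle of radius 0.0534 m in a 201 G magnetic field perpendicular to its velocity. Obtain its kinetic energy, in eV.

K ≈ 55.2 eV

v = qBr/m = (1×1.60×10^-19)(0.0201)(0.0534) / (1.67×10^-27) = 1.03×10^5 m/s.
K = ½mv² = 0.5·(1.67×10^-27)·(1.03×10^5)² = 8.83×10^-18 J = 55.2 eV.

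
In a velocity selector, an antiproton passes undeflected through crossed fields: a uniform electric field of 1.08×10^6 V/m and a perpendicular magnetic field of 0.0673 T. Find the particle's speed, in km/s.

v ≈ 16000 km/s

For zero net force, qE = qvB, so v = E/B.
v = (1.08×10^6) / (0.0673) = 1.60×10^7 m/s.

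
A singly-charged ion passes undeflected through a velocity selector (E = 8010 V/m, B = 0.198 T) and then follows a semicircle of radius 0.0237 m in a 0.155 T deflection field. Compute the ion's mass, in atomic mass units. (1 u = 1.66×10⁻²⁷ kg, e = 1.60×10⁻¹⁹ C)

v = E/B₁ = 4.05×10^4 m/s.
From r = mv/(qB₂), m = qB₂r/v = (1×1.60×10^-19)(0.155)(0.0237) / (4.05×10^4) = 1.45×10^-26 kg.
In atomic mass units: m = 1.45×10^-26 / 1.66×10^-27 = 8.75 u.

m ≈ 8.75 u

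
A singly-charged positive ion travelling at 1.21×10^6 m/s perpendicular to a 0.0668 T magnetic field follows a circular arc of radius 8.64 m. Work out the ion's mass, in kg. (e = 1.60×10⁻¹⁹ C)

qvB = mv²/r ⇒ m = qBr/v.
m = (1×1.60×10^-19)(0.0668)(8.64) / (1.21×10^6) = 7.63×10^-26 kg.

m ≈ 7.63×10^-26 kg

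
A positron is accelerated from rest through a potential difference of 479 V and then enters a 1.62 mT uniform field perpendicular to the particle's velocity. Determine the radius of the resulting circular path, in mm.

r ≈ 45.6 mm

The kinetic energy gained is K = qV = (1×1.60×10^-19)(479) = 7.66×10^-17 J.
v = √(2K/m) = 1.30×10^7 m/s.
r = mv/(qB) = (9.11×10^-31)(1.30×10^7) / [(1×1.60×10^-19)(1.62×10^-3)] = 0.0456 m.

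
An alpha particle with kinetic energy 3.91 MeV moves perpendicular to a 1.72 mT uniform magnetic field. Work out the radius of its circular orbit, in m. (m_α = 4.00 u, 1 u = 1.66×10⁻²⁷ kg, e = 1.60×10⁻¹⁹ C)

Convert the energy: K = 3.91 MeV = 6.26×10^-13 J.
v = √(2K/m) = √(2·6.26×10^-13/6.64×10^-27) = 1.37×10^7 m/s.
r = mv/(qB) = (6.64×10^-27)(1.37×10^7) / [(2×1.60×10^-19)(1.72×10^-3)] = 166 m.

r ≈ 166 m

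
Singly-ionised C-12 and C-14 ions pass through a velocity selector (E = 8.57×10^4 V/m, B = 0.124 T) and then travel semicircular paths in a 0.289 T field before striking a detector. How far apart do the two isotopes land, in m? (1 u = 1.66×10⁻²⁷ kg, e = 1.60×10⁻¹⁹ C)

Both emerge at v = E/B₁ = 6.91×10^5 m/s.
r = mv/(qB₂), so r₁ = 0.2977 m and r₂ = 0.3474 m, giving Δr = 0.0496 m.
After a semicircle each ion lands a diameter 2r from the entry slit, so the separation is 2Δr = 0.0992 m.

Δd ≈ 0.0992 m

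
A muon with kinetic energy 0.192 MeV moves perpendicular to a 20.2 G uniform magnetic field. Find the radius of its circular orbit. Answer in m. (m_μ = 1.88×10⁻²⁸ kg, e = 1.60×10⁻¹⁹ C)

r ≈ 10.5 m

Convert the energy: K = 0.192 MeV = 3.07×10^-14 J.
v = √(2K/m) = √(2·3.07×10^-14/1.88×10^-28) = 1.81×10^7 m/s.
r = mv/(qB) = (1.88×10^-28)(1.81×10^7) / [(1×1.60×10^-19)(2.02×10^-3)] = 10.5 m.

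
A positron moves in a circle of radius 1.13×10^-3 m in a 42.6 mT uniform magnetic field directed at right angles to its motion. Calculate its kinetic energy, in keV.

K ≈ 0.203 keV

v = qBr/m = (1×1.60×10^-19)(0.0426)(1.13×10^-3) / (9.11×10^-31) = 8.45×10^6 m/s.
K = ½mv² = 0.5·(9.11×10^-31)·(8.45×10^6)² = 3.26×10^-17 J = 0.203 keV.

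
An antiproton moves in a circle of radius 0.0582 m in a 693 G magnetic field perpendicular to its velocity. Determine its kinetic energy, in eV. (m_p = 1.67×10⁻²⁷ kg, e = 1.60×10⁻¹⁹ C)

K ≈ 779 eV

v = qBr/m = (1×1.60×10^-19)(0.0693)(0.0582) / (1.67×10^-27) = 3.86×10^5 m/s.
K = ½mv² = 0.5·(1.67×10^-27)·(3.86×10^5)² = 1.25×10^-16 J = 779 eV.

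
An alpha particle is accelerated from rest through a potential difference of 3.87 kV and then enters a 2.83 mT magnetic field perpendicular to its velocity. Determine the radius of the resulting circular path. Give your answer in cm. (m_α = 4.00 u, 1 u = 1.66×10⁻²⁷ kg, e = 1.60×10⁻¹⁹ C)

The kinetic energy gained is K = qV = (2×1.60×10^-19)(3870) = 1.24×10^-15 J.
v = √(2K/m) = 6.11×10^5 m/s.
r = mv/(qB) = (6.64×10^-27)(6.11×10^5) / [(2×1.60×10^-19)(2.83×10^-3)] = 4.48 m.

r ≈ 448 cm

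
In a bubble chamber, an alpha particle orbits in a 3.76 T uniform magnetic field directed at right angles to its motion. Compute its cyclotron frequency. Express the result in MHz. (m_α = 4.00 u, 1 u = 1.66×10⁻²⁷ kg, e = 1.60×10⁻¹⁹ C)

f = qB/(2πm) = (2×1.60×10^-19)(3.76) / [2π(6.64×10^-27)] = 2.88×10^7 Hz.

f ≈ 28.8 MHz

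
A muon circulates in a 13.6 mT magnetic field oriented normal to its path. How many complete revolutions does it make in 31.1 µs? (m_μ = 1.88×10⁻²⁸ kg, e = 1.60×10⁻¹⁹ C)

T = 2πm/(qB) = 2π(1.88×10^-28) / [(1×1.60×10^-19)(0.0136)] = 5.4285×10^-7 s.
N = t/T = 3.11×10^-5 / 5.4285×10^-7 ≈ 57.29, so 57 complete revolutions.

N = 57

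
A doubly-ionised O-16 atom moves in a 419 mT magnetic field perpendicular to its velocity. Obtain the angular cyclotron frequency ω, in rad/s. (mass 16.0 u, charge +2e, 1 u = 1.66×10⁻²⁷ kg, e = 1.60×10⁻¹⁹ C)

ω ≈ 5.05×10^6 rad/s

ω = qB/m = (2×1.60×10^-19)(0.419) / (2.66×10^-26) = 5.05×10^6 rad/s.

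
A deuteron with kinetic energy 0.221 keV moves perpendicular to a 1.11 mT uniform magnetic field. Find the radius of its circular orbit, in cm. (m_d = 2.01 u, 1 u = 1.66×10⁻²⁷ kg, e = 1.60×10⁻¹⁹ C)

Convert the energy: K = 0.221 keV = 3.54×10^-17 J.
v = √(2K/m) = √(2·3.54×10^-17/3.34×10^-27) = 1.46×10^5 m/s.
r = mv/(qB) = (3.34×10^-27)(1.46×10^5) / [(1×1.60×10^-19)(1.11×10^-3)] = 2.74 m.

r ≈ 274 cm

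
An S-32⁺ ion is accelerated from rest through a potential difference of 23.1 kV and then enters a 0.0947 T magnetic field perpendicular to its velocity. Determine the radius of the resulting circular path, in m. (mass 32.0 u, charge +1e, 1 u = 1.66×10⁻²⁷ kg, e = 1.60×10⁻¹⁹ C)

The kinetic energy gained is K = qV = (1×1.60×10^-19)(2.31×10^4) = 3.70×10^-15 J.
v = √(2K/m) = 3.73×10^5 m/s.
r = mv/(qB) = (5.31×10^-26)(3.73×10^5) / [(1×1.60×10^-19)(0.0947)] = 1.31 m.

r ≈ 1.31 m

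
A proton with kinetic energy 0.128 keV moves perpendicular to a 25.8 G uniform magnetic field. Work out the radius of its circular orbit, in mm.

r ≈ 634 mm

Convert the energy: K = 0.128 keV = 2.05×10^-17 J.
v = √(2K/m) = √(2·2.05×10^-17/1.67×10^-27) = 1.57×10^5 m/s.
r = mv/(qB) = (1.67×10^-27)(1.57×10^5) / [(1×1.60×10^-19)(2.58×10^-3)] = 0.634 m.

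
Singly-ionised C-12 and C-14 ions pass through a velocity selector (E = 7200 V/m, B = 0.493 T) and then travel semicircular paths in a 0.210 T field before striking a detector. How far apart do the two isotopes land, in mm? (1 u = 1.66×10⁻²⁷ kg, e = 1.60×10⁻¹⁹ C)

Both emerge at v = E/B₁ = 1.46×10^4 m/s.
r = mv/(qB₂), so r₁ = 8.658×10^-3 m and r₂ = 0.01010 m, giving Δr = 1.44×10^-3 m.
After a semicircle each ion lands a diameter 2r from the entry slit, so the separation is 2Δr = 2.89×10^-3 m.

Δd ≈ 2.89 mm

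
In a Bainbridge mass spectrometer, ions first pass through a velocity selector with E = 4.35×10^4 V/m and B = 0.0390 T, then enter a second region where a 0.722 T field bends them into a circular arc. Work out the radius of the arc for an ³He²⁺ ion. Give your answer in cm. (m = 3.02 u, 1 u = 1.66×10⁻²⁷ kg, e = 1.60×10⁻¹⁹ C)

The selector passes v = E/B = 4.35×10^4/0.0390 = 1.12×10^6 m/s.
In the deflection region, r = mv/(qB₂) = (5.01×10^-27)(1.12×10^6) / [(2×1.60×10^-19)(0.722)] = 0.0242 m.

r ≈ 2.42 cm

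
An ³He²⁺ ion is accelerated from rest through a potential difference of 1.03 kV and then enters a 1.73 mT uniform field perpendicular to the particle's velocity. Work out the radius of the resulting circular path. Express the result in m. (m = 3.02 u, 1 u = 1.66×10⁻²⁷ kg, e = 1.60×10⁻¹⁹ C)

r ≈ 3.28 m

The kinetic energy gained is K = qV = (2×1.60×10^-19)(1030) = 3.30×10^-16 J.
v = √(2K/m) = 3.63×10^5 m/s.
r = mv/(qB) = (5.01×10^-27)(3.63×10^5) / [(2×1.60×10^-19)(1.73×10^-3)] = 3.28 m.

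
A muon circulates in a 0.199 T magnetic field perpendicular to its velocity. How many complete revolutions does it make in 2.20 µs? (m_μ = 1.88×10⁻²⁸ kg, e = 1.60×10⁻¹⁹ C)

T = 2πm/(qB) = 2π(1.88×10^-28) / [(1×1.60×10^-19)(0.199)] = 3.7099×10^-8 s.
N = t/T = 2.20×10^-6 / 3.7099×10^-8 ≈ 59.30, so 59 complete revolutions.

N = 59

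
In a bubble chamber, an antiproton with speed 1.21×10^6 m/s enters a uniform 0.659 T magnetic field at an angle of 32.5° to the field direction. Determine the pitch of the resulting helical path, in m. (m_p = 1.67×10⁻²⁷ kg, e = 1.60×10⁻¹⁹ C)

The velocity component along B is v∥ = v cos32.5° = 1.02×10^6 m/s.
The cyclotron period T = 2πm/(qB) = 9.95×10^-8 s is set by m, q, B alone.
Pitch = v∥·T = (1.02×10^6)(9.95×10^-8) = 0.102 m.

pitch ≈ 0.102 m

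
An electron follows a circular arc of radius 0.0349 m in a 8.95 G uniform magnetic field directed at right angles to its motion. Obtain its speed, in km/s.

From qvB = mv²/r, v = qBr/m.
v = (1×1.60×10^-19)(8.95×10^-4)(0.0349) / (9.11×10^-31) = 5.49×10^6 m/s.

v ≈ 5490 km/s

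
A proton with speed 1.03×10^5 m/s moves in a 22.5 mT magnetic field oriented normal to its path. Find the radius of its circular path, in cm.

The magnetic force provides the centripetal force: qvB = mv²/r, so r = mv/(qB).
r = (1.67×10^-27 kg)(1.03×10^5 m/s) / [(1×1.60×10^-19 C)(0.0225 T)] = 0.0478 m.

r ≈ 4.78 cm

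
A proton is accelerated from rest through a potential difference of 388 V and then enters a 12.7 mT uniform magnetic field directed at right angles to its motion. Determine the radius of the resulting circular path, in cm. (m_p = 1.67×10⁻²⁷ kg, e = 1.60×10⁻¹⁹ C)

r ≈ 22.4 cm

The kinetic energy gained is K = qV = (1×1.60×10^-19)(388) = 6.21×10^-17 J.
v = √(2K/m) = 2.73×10^5 m/s.
r = mv/(qB) = (1.67×10^-27)(2.73×10^5) / [(1×1.60×10^-19)(0.0127)] = 0.224 m.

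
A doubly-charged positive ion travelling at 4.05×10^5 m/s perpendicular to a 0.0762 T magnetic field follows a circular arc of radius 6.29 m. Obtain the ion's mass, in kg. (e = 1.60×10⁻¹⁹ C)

qvB = mv²/r ⇒ m = qBr/v.
m = (2×1.60×10^-19)(0.0762)(6.29) / (4.05×10^5) = 3.79×10^-25 kg.

m ≈ 3.79×10^-25 kg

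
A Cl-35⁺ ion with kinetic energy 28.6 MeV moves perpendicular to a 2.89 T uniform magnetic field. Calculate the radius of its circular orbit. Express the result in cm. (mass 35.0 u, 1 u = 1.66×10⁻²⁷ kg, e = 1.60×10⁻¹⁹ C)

Convert the energy: K = 28.6 MeV = 4.58×10^-12 J.
v = √(2K/m) = √(2·4.58×10^-12/5.81×10^-26) = 1.26×10^7 m/s.
r = mv/(qB) = (5.81×10^-26)(1.26×10^7) / [(1×1.60×10^-19)(2.89)] = 1.58 m.

r ≈ 158 cm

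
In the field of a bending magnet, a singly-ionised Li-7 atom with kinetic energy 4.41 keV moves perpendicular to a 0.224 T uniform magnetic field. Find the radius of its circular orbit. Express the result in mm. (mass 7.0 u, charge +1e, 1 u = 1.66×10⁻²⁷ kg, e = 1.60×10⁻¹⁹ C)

r ≈ 113 mm

Convert the energy: K = 4.41 keV = 7.06×10^-16 J.
v = √(2K/m) = √(2·7.06×10^-16/1.16×10^-26) = 3.48×10^5 m/s.
r = mv/(qB) = (1.16×10^-26)(3.48×10^5) / [(1×1.60×10^-19)(0.224)] = 0.113 m.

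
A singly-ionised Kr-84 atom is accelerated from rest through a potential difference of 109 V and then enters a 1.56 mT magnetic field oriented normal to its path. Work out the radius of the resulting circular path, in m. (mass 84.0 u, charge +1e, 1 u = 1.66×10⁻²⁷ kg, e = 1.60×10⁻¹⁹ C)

r ≈ 8.84 m

The kinetic energy gained is K = qV = (1×1.60×10^-19)(109) = 1.74×10^-17 J.
v = √(2K/m) = 1.58×10^4 m/s.
r = mv/(qB) = (1.39×10^-25)(1.58×10^4) / [(1×1.60×10^-19)(1.56×10^-3)] = 8.84 m.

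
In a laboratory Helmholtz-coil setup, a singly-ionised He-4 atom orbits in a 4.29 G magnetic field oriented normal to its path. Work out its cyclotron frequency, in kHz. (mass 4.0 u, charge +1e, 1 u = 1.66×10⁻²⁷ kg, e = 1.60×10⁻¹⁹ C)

f = qB/(2πm) = (1×1.60×10^-19)(4.29×10^-4) / [2π(6.64×10^-27)] = 1650 Hz.

f ≈ 1.65 kHz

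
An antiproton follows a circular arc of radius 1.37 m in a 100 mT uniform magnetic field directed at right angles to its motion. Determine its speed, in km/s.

v ≈ 13100 km/s

From qvB = mv²/r, v = qBr/m.
v = (1×1.60×10^-19)(0.100)(1.37) / (1.67×10^-27) = 1.31×10^7 m/s.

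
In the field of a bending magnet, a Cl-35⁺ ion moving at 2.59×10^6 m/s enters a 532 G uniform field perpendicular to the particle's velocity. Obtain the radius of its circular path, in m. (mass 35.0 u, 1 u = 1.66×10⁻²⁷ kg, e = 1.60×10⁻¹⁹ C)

The magnetic force provides the centripetal force: qvB = mv²/r, so r = mv/(qB).
r = (5.81×10^-26 kg)(2.59×10^6 m/s) / [(1×1.60×10^-19 C)(0.0532 T)] = 17.7 m.

r ≈ 17.7 m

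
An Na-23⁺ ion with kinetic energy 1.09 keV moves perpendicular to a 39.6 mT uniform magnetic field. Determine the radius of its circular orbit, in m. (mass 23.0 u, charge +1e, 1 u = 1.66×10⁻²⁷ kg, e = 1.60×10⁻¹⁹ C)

r ≈ 0.576 m

Convert the energy: K = 1.09 keV = 1.74×10^-16 J.
v = √(2K/m) = √(2·1.74×10^-16/3.82×10^-26) = 9.56×10^4 m/s.
r = mv/(qB) = (3.82×10^-26)(9.56×10^4) / [(1×1.60×10^-19)(0.0396)] = 0.576 m.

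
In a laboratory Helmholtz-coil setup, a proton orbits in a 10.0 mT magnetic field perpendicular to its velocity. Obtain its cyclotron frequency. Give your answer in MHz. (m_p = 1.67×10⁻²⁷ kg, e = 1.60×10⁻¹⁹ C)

f ≈ 0.152 MHz

f = qB/(2πm) = (1×1.60×10^-19)(0.0100) / [2π(1.67×10^-27)] = 1.52×10^5 Hz.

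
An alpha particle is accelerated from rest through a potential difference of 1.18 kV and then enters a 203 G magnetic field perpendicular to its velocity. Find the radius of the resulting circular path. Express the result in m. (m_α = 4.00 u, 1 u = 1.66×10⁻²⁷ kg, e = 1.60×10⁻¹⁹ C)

The kinetic energy gained is K = qV = (2×1.60×10^-19)(1180) = 3.78×10^-16 J.
v = √(2K/m) = 3.37×10^5 m/s.
r = mv/(qB) = (6.64×10^-27)(3.37×10^5) / [(2×1.60×10^-19)(0.0203)] = 0.345 m.

r ≈ 0.345 m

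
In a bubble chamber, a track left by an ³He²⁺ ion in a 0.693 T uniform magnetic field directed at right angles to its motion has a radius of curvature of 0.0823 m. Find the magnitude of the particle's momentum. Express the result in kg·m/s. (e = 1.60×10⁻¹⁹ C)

Since qvB = mv²/r, the momentum p = mv = qBr.
p = (2×1.60×10^-19)(0.693)(0.0823) = 1.83×10^-20 kg·m/s.

p ≈ 1.83×10^-20 kg·m/s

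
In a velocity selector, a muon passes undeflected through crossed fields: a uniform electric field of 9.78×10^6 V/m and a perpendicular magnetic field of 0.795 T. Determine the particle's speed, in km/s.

v ≈ 12300 km/s

For zero net force, qE = qvB, so v = E/B.
v = (9.78×10^6) / (0.795) = 1.23×10^7 m/s.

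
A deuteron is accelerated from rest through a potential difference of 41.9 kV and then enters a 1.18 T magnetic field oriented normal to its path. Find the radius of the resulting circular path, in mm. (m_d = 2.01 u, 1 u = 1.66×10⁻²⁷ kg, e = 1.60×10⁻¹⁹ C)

The kinetic energy gained is K = qV = (1×1.60×10^-19)(4.19×10^4) = 6.70×10^-15 J.
v = √(2K/m) = 2.00×10^6 m/s.
r = mv/(qB) = (3.34×10^-27)(2.00×10^6) / [(1×1.60×10^-19)(1.18)] = 0.0354 m.

r ≈ 35.4 mm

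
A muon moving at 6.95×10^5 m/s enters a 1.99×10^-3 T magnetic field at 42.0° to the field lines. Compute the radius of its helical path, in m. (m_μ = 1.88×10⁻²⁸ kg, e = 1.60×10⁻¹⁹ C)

Only the perpendicular component v⊥ = v sin42.0° = 4.65×10^5 m/s is bent by the field.
r = m v⊥ /(qB) = (1.88×10^-28)(4.65×10^5) / [(1×1.60×10^-19)(1.99×10^-3)] = 0.275 m.

r ≈ 0.275 m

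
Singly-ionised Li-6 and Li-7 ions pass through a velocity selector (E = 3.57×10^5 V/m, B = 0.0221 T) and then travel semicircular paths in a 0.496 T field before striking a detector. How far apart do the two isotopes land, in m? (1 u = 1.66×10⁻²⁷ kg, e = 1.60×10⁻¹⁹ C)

Both emerge at v = E/B₁ = 1.62×10^7 m/s.
r = mv/(qB₂), so r₁ = 2.027 m and r₂ = 2.365 m, giving Δr = 0.338 m.
After a semicircle each ion lands a diameter 2r from the entry slit, so the separation is 2Δr = 0.676 m.

Δd ≈ 0.676 m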